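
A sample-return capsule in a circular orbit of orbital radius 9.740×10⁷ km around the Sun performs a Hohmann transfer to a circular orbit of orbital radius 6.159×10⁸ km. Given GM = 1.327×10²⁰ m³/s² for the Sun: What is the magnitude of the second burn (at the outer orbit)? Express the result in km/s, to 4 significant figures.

r₁ = 9.740×10⁷ km = 9.740×10¹⁰ m.
r₂ = 6.159×10⁸ km = 6.159×10¹¹ m.
Transfer ellipse a_t = (r₁ + r₂)/2 = 3.566×10¹¹ m.
At r₁: circular v_c1 = √(μ/r₁) = 36910 m/s; transfer-perihelion v_p = √[μ(2/r₁ − 1/a_t)] = 48510 m/s.
At r₂: circular v_c2 = √(μ/r₂) = 14680 m/s; transfer-aphelion v_a = √[μ(2/r₂ − 1/a_t)] = 7671 m/s.
Δv₂ = v_c2 − v_a = 7008 m/s.
= 7.008 km/s.

Δv ≈ 7.008 km/s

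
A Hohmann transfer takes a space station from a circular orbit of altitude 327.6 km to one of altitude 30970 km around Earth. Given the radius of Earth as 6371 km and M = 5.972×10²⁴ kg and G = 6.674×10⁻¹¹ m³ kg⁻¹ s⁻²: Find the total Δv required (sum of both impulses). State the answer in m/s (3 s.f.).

μ = GM = 6.674×10⁻¹¹ × 5.972×10²⁴ = 3.986×10¹⁴ m³/s².
r₁ = 6371 + 327.6 = 6698.6 km = 6.6986×10⁶ m.
r₂ = 6371 + 30970 = 37341 km = 3.7341×10⁷ m.
Transfer ellipse a_t = (r₁ + r₂)/2 = 2.202×10⁷ m.
At r₁: circular v_c1 = √(μ/r₁) = 7714 m/s; transfer-perigee v_p = √[μ(2/r₁ − 1/a_t)] = 10040 m/s.
Δv₁ = v_p − v_c1 = 2331 m/s.
At r₂: circular v_c2 = √(μ/r₂) = 3267 m/s; transfer-apogee v_a = √[μ(2/r₂ − 1/a_t)] = 1802 m/s.
Δv₂ = v_c2 − v_a = 1465 m/s.
Total Δv = Δv₁ + Δv₂ = 3796 m/s.

Δv_total ≈ 3800 m/s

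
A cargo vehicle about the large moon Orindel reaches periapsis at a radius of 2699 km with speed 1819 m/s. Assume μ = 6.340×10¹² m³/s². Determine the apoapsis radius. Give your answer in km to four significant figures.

apoapsis radius ≈ 6428 km

r_p = 2.699×10⁶ m.
Specific energy ε = v²/2 − μ/r = -6.946×10⁵ J/kg, so a = −μ/(2ε) = 4.564×10⁶ m.
The apsides satisfy r_p + r_a = 2a, so the apoapsis radius is 2a − r_p = 6.428×10⁶ m = 6428.1 km.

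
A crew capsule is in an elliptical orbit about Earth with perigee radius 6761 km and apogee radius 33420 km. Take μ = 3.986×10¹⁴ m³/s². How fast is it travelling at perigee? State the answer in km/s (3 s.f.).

Semi-major axis a = (r_p + r_a)/2 = 20090 km = 2.009×10⁷ m.
Vis-viva: v² = μ(2/r − 1/a) = 3.986×10¹⁴ × (2.958×10⁻⁷ − 4.977×10⁻⁸) = 9.807×10⁷ m²/s².
v = 9903 m/s = 9.903 km/s.

v ≈ 9.90 km/s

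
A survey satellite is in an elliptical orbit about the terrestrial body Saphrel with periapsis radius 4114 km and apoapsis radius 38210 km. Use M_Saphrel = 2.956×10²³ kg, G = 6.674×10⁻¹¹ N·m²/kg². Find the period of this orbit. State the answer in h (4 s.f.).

T ≈ 38.25 h

μ = GM = 6.674×10⁻¹¹ × 2.956×10²³ = 1.973×10¹³ m³/s².
Semi-major axis a = (r_p + r_a)/2 = (4114.0 + 38210)/2 = 21162 km = 2.116×10⁷ m.
By Kepler's third law T = 2π√(a³/μ) = 2π × 2.192×10⁴ = 1.377×10⁵ s.
= 38.25 h.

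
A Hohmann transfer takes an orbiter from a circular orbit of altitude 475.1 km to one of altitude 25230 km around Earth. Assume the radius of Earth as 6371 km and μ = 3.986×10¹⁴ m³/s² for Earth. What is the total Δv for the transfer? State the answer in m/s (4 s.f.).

r₁ = 6371 + 475.1 = 6846.1 km = 6.8461×10⁶ m.
r₂ = 6371 + 25230 = 31601 km = 3.1601×10⁷ m.
Transfer ellipse a_t = (r₁ + r₂)/2 = 1.922×10⁷ m.
At r₁: circular v_c1 = √(μ/r₁) = 7630 m/s; transfer-perigee v_p = √[μ(2/r₁ − 1/a_t)] = 9783 m/s.
Δv₁ = v_p − v_c1 = 2153 m/s.
At r₂: circular v_c2 = √(μ/r₂) = 3552 m/s; transfer-apogee v_a = √[μ(2/r₂ − 1/a_t)] = 2119 m/s.
Δv₂ = v_c2 − v_a = 1432 m/s.
Total Δv = Δv₁ + Δv₂ = 3585 m/s.

Δv_total ≈ 3585 m/s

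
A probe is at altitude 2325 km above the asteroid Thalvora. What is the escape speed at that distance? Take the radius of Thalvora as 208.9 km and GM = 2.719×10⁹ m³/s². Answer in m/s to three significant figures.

v_esc ≈ 46.3 m/s

r = 208.9 + 2325 = 2533.9 km = 2.5339×10⁶ m.
Escape speed v_esc = √(2μ/r) = √(2 × 2.719×10⁹ / 2.534×10⁶) = √(2.146×10³) = 46.33 m/s.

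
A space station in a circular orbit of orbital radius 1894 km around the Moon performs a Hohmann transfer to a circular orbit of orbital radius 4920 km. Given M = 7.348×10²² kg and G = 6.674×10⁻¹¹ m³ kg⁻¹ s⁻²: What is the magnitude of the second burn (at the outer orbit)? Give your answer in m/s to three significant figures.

μ = GM = 6.674×10⁻¹¹ × 7.348×10²² = 4.904×10¹² m³/s².
r₁ = 1894 km = 1.894×10⁶ m.
r₂ = 4920 km = 4.920×10⁶ m.
Transfer ellipse a_t = (r₁ + r₂)/2 = 3.407×10⁶ m.
At r₁: circular v_c1 = √(μ/r₁) = 1609 m/s; transfer-perilune v_p = √[μ(2/r₁ − 1/a_t)] = 1934 m/s.
At r₂: circular v_c2 = √(μ/r₂) = 998.4 m/s; transfer-apolune v_a = √[μ(2/r₂ − 1/a_t)] = 744.4 m/s.
Δv₂ = v_c2 − v_a = 254.0 m/s.

Δv ≈ 254 m/s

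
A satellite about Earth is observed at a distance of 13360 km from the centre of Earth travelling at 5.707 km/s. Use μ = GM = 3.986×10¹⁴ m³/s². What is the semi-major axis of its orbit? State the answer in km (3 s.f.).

a ≈ 14700 km

r = 1.336×10⁷ m.
Vis-viva rearranged: 1/a = 2/r − v²/μ = 1.497×10⁻⁷ − 8.171×10⁻⁸ = 6.799×10⁻⁸ m⁻¹.
a = 1.471×10⁷ m = 14708 km.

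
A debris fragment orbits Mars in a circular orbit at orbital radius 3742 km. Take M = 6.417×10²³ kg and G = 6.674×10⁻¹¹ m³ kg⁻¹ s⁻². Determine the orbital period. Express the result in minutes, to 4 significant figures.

μ = GM = 6.674×10⁻¹¹ × 6.417×10²³ = 4.283×10¹³ m³/s².
r = 3742 km = 3.742×10⁶ m.
Kepler's third law: T = 2π√(r³/μ) = 2π√((3.742×10⁶)³ / 4.283×10¹³).
r³/μ = 1.223×10⁶ s², so T = 2π × 1.106×10³ = 6.950×10³ s.
Converting: 6.950×10³ s ÷ 60.00 = 115.8 minutes.

T ≈ 115.8 minutes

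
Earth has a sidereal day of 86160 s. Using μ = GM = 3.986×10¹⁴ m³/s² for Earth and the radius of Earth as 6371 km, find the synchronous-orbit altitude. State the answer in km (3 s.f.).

A synchronous orbit has period T, so by Kepler's third law a = (μT²/4π²)^(1/3).
μT²/4π² = 3.986×10¹⁴ × (8.616×10⁴)² / 39.48 = 7.495×10²² m³.
a = 4.216×10⁷ m = 42163 km.
Altitude h = a − R = 42163 − 6371 = 35792 km.

h_sync ≈ 35800 km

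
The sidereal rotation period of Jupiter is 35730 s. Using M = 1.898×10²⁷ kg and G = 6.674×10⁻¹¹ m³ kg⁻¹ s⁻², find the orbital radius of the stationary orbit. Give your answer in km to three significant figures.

r_sync ≈ 1.60×10⁵ km

μ = GM = 6.674×10⁻¹¹ × 1.898×10²⁷ = 1.267×10¹⁷ m³/s².
A synchronous orbit has period T, so by Kepler's third law a = (μT²/4π²)^(1/3).
μT²/4π² = 1.267×10¹⁷ × (3.573×10⁴)² / 39.48 = 4.096×10²⁴ m³.
a = 1.600×10⁸ m = 1.6000×10⁵ km.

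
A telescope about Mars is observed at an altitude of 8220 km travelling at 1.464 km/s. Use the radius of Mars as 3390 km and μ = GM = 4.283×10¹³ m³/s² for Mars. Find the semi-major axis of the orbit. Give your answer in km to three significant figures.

r = 3390 + 8220 = 11610 km = 1.161×10⁷ m.
Specific orbital energy ε = v²/2 − μ/r = (1464)²/2 − 4.283×10¹³/1.161×10⁷ = -2.617×10⁶ J/kg.
Since ε = −μ/(2a), a = −μ/(2ε) = 8.182×10⁶ m = 8181.7 km.

a ≈ 8180 km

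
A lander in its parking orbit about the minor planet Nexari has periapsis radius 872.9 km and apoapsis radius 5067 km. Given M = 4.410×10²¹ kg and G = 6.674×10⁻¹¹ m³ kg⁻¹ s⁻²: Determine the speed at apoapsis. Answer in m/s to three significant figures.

v ≈ 131 m/s

μ = GM = 6.674×10⁻¹¹ × 4.410×10²¹ = 2.943×10¹¹ m³/s².
Semi-major axis a = (r_p + r_a)/2 = 2969.9 km = 2.970×10⁶ m.
Vis-viva: v² = μ(2/r − 1/a) = 2.943×10¹¹ × (3.947×10⁻⁷ − 3.367×10⁻⁷) = 1.707×10⁴ m²/s².
v = 130.7 m/s.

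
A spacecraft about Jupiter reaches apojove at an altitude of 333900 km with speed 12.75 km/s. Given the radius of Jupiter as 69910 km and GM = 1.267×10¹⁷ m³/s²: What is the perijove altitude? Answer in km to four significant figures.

perijove altitude ≈ 71270 km

r_a = 69910 + 333900 = 4.0381×10⁵ km = 4.038×10⁸ m.
Specific energy ε = v²/2 − μ/r = -2.325×10⁸ J/kg, so a = −μ/(2ε) = 2.725×10⁸ m.
The apsides satisfy r_p + r_a = 2a, so the perijove radius is 2a − r_a = 1.412×10⁸ m = 1.4118×10⁵ km.
Perijove altitude = 1.4118×10⁵ − 69910 = 71273 km.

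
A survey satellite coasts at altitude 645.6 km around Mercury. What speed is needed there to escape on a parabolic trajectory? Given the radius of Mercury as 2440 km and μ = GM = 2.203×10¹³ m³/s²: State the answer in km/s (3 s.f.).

r = 2440 + 645.6 = 3085.6 km = 3.0856×10⁶ m.
Escape speed v_esc = √(2μ/r) = √(2 × 2.203×10¹³ / 3.086×10⁶) = √(1.428×10⁷) = 3779 m/s.
= 3.779 km/s.

v_esc ≈ 3.78 km/s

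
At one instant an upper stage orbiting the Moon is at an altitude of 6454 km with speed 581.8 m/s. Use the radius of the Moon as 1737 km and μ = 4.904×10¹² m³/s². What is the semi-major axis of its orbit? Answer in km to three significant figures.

a ≈ 5710 km

r = 1737 + 6454 = 8191.0 km = 8.191×10⁶ m.
Specific orbital energy ε = v²/2 − μ/r = (581.8)²/2 − 4.904×10¹²/8.191×10⁶ = -4.295×10⁵ J/kg.
Since ε = −μ/(2a), a = −μ/(2ε) = 5.709×10⁶ m = 5709.5 km.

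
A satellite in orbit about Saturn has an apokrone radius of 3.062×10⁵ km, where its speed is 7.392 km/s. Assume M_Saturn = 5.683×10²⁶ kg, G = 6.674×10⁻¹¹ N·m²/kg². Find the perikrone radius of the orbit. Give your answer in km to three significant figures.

perikrone radius ≈ 86600 km

μ = GM = 6.674×10⁻¹¹ × 5.683×10²⁶ = 3.793×10¹⁶ m³/s².
r_a = 3.062×10⁸ m.
Specific energy ε = v²/2 − μ/r = -9.655×10⁷ J/kg, so a = −μ/(2ε) = 1.964×10⁸ m.
The apsides satisfy r_p + r_a = 2a, so the perikrone radius is 2a − r_a = 8.665×10⁷ m = 86648 km.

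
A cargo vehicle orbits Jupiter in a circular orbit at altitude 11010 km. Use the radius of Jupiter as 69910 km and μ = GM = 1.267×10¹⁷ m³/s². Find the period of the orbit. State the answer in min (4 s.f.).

T ≈ 214.2 min

r = 69910 + 11010 = 80920 km = 8.0920×10⁷ m.
Kepler's third law: T = 2π√(r³/μ) = 2π√((8.092×10⁷)³ / 1.267×10¹⁷).
r³/μ = 4.182×10⁶ s², so T = 2π × 2.045×10³ = 1.285×10⁴ s.
Converting: 1.285×10⁴ s ÷ 60.00 = 214.2 min.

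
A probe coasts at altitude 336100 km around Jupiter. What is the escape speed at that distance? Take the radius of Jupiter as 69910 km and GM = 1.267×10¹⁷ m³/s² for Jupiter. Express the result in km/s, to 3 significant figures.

r = 69910 + 336100 = 406010 km = 4.0601×10⁸ m.
Escape speed v_esc = √(2μ/r) = √(2 × 1.267×10¹⁷ / 4.060×10⁸) = √(6.241×10⁸) = 24980 m/s.
= 24.98 km/s.

v_esc ≈ 25.0 km/s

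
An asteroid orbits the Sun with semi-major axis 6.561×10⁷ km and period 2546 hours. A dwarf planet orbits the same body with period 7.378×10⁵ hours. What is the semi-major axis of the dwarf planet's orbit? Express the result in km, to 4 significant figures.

Kepler's third law: a³ ∝ T², so a₂ = a₁ (T₂/T₁)^(2/3).
T₂/T₁ = 289.8, (T₂/T₁)^(2/3) = 43.79.
a₂ = 6.561×10⁷ × 43.79 = 2.873×10⁹ km.

a₂ ≈ 2.873×10⁹ km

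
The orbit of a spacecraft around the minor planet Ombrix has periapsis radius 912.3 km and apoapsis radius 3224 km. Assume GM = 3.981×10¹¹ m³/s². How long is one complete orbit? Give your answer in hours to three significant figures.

Semi-major axis a = (r_p + r_a)/2 = (912.30 + 3224.0)/2 = 2068.2 km = 2.068×10⁶ m.
By Kepler's third law T = 2π√(a³/μ) = 2π × 4.714×10³ = 2.962×10⁴ s.
= 8.227 hours.

T ≈ 8.23 hours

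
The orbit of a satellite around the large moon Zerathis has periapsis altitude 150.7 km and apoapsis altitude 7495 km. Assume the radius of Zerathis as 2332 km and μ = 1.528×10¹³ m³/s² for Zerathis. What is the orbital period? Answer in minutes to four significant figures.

T ≈ 409.1 minutes

r_p = 2332 + 150.7 = 2482.7 km = 2.4827×10⁶ m.
r_a = 2332 + 7495 = 9827.0 km = 9.8270×10⁶ m.
Semi-major axis a = (r_p + r_a)/2 = (2482.7 + 9827.0)/2 = 6154.9 km = 6.155×10⁶ m.
By Kepler's third law T = 2π√(a³/μ) = 2π × 3.906×10³ = 2.454×10⁴ s.
= 409.1 minutes.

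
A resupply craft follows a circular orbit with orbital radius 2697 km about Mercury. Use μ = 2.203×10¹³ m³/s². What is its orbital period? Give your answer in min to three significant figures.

T ≈ 98.8 min

r = 2697 km = 2.697×10⁶ m.
Kepler's third law: T = 2π√(r³/μ) = 2π√((2.697×10⁶)³ / 2.203×10¹³).
r³/μ = 8.905×10⁵ s², so T = 2π × 9.437×10² = 5.929×10³ s.
Converting: 5.929×10³ s ÷ 60.00 = 98.82 min.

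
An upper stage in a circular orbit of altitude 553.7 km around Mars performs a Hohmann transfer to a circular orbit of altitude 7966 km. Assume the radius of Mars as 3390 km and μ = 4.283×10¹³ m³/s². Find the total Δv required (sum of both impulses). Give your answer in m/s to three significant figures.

r₁ = 3390 + 553.7 = 3943.7 km = 3.9437×10⁶ m.
r₂ = 3390 + 7966 = 11356 km = 1.1356×10⁷ m.
Transfer ellipse a_t = (r₁ + r₂)/2 = 7.650×10⁶ m.
At r₁: circular v_c1 = √(μ/r₁) = 3296 m/s; transfer-periapsis v_p = √[μ(2/r₁ − 1/a_t)] = 4015 m/s.
Δv₁ = v_p − v_c1 = 719.7 m/s.
At r₂: circular v_c2 = √(μ/r₂) = 1942 m/s; transfer-apoapsis v_a = √[μ(2/r₂ − 1/a_t)] = 1394 m/s.
Δv₂ = v_c2 − v_a = 547.7 m/s.
Total Δv = Δv₁ + Δv₂ = 1267 m/s.

Δv_total ≈ 1270 m/s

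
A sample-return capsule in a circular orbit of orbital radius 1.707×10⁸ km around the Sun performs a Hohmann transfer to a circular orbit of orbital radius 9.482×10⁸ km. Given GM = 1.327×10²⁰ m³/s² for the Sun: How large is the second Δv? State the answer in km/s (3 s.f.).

Δv ≈ 5.30 km/s

r₁ = 1.707×10⁸ km = 1.707×10¹¹ m.
r₂ = 9.482×10⁸ km = 9.482×10¹¹ m.
Transfer ellipse a_t = (r₁ + r₂)/2 = 5.594×10¹¹ m.
At r₁: circular v_c1 = √(μ/r₁) = 27880 m/s; transfer-perihelion v_p = √[μ(2/r₁ − 1/a_t)] = 36300 m/s.
At r₂: circular v_c2 = √(μ/r₂) = 11830 m/s; transfer-aphelion v_a = √[μ(2/r₂ − 1/a_t)] = 6535 m/s.
Δv₂ = v_c2 − v_a = 5295 m/s.
= 5.295 km/s.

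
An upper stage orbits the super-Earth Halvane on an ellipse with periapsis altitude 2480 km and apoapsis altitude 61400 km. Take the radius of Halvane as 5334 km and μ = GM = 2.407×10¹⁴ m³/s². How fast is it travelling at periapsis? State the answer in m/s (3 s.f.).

r_p = 5334 + 2480 = 7814.0 km = 7.8140×10⁶ m.
r_a = 5334 + 61400 = 66734 km = 6.6734×10⁷ m.
Semi-major axis a = (r_p + r_a)/2 = 37274 km = 3.727×10⁷ m.
Vis-viva: v² = μ(2/r − 1/a) = 2.407×10¹⁴ × (2.560×10⁻⁷ − 2.683×10⁻⁸) = 5.515×10⁷ m²/s².
v = 7426 m/s.

v ≈ 7430 m/s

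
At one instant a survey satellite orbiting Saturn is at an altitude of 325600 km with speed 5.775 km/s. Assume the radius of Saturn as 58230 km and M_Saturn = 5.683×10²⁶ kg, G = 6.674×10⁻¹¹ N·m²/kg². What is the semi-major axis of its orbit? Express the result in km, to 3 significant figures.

a ≈ 2.31×10⁵ km

μ = GM = 6.674×10⁻¹¹ × 5.683×10²⁶ = 3.793×10¹⁶ m³/s².
r = 58230 + 325600 = 3.8383×10⁵ km = 3.838×10⁸ m.
Specific orbital energy ε = v²/2 − μ/r = (5775)²/2 − 3.793×10¹⁶/3.838×10⁸ = -8.214×10⁷ J/kg.
Since ε = −μ/(2a), a = −μ/(2ε) = 2.309×10⁸ m = 2.3088×10⁵ km.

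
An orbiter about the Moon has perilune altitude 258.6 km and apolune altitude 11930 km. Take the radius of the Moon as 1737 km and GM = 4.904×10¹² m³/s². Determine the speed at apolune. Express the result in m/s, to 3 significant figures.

v ≈ 302 m/s

r_p = 1737 + 258.6 = 1995.6 km = 1.9956×10⁶ m.
r_a = 1737 + 11930 = 13667 km = 1.3667×10⁷ m.
Semi-major axis a = (r_p + r_a)/2 = 7831.3 km = 7.831×10⁶ m.
Vis-viva: v² = μ(2/r − 1/a) = 4.904×10¹² × (1.463×10⁻⁷ − 1.277×10⁻⁷) = 9.144×10⁴ m²/s².
v = 302.4 m/s.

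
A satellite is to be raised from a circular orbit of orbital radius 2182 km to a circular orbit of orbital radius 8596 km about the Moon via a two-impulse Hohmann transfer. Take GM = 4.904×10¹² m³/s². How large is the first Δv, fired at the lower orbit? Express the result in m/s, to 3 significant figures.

Δv ≈ 394 m/s

r₁ = 2182 km = 2.182×10⁶ m.
r₂ = 8596 km = 8.596×10⁶ m.
Transfer ellipse a_t = (r₁ + r₂)/2 = 5.389×10⁶ m.
At r₁: circular v_c1 = √(μ/r₁) = 1499 m/s; transfer-perilune v_p = √[μ(2/r₁ − 1/a_t)] = 1893 m/s.
Δv₁ = v_p − v_c1 = 394.2 m/s.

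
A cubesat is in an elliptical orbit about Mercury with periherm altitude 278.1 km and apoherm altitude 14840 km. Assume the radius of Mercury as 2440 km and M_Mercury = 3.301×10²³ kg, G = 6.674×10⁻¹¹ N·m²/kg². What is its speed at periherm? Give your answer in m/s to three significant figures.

μ = GM = 6.674×10⁻¹¹ × 3.301×10²³ = 2.203×10¹³ m³/s².
r_p = 2440 + 278.1 = 2718.1 km = 2.7181×10⁶ m.
r_a = 2440 + 14840 = 17280 km = 1.7280×10⁷ m.
Semi-major axis a = (r_p + r_a)/2 = 9999.0 km = 9.999×10⁶ m.
Vis-viva: v² = μ(2/r − 1/a) = 2.203×10¹³ × (7.358×10⁻⁷ − 1.000×10⁻⁷) = 1.401×10⁷ m²/s².
v = 3743 m/s.

v ≈ 3740 m/s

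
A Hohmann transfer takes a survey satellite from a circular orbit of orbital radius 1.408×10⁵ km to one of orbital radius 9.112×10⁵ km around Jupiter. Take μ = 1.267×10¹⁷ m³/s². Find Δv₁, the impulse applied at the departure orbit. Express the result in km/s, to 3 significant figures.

Δv ≈ 9.48 km/s

r₁ = 1.408×10⁵ km = 1.408×10⁸ m.
r₂ = 9.112×10⁵ km = 9.112×10⁸ m.
Transfer ellipse a_t = (r₁ + r₂)/2 = 5.260×10⁸ m.
At r₁: circular v_c1 = √(μ/r₁) = 30000 m/s; transfer-perijove v_p = √[μ(2/r₁ − 1/a_t)] = 39480 m/s.
Δv₁ = v_p − v_c1 = 9485 m/s.
= 9.485 km/s.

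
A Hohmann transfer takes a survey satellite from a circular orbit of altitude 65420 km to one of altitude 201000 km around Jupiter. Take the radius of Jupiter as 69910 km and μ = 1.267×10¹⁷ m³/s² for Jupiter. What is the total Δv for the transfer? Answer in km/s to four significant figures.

Δv_total ≈ 8.713 km/s

r₁ = 69910 + 65420 = 135330 km = 1.3533×10⁸ m.
r₂ = 69910 + 201000 = 270910 km = 2.7091×10⁸ m.
Transfer ellipse a_t = (r₁ + r₂)/2 = 2.031×10⁸ m.
At r₁: circular v_c1 = √(μ/r₁) = 30600 m/s; transfer-perijove v_p = √[μ(2/r₁ − 1/a_t)] = 35340 m/s.
Δv₁ = v_p − v_c1 = 4739 m/s.
At r₂: circular v_c2 = √(μ/r₂) = 21630 m/s; transfer-apojove v_a = √[μ(2/r₂ − 1/a_t)] = 17650 m/s.
Δv₂ = v_c2 − v_a = 3974 m/s.
Total Δv = Δv₁ + Δv₂ = 8713 m/s = 8.713 km/s.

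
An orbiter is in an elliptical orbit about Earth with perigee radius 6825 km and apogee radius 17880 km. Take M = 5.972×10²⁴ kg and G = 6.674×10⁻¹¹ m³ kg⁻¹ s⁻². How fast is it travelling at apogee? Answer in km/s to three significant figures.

v ≈ 3.51 km/s

μ = GM = 6.674×10⁻¹¹ × 5.972×10²⁴ = 3.986×10¹⁴ m³/s².
Semi-major axis a = (r_p + r_a)/2 = 12352 km = 1.235×10⁷ m.
Vis-viva: v² = μ(2/r − 1/a) = 3.986×10¹⁴ × (1.119×10⁻⁷ − 8.096×10⁻⁸) = 1.232×10⁷ m²/s².
v = 3509 m/s = 3.509 km/s.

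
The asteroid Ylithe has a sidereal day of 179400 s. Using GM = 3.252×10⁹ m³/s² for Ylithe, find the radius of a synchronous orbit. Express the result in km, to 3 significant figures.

r_sync ≈ 1380 km

A synchronous orbit has period T, so by Kepler's third law a = (μT²/4π²)^(1/3).
μT²/4π² = 3.252×10⁹ × (1.794×10⁵)² / 39.48 = 2.651×10¹⁸ m³.
a = 1.384×10⁶ m = 1384.0 km.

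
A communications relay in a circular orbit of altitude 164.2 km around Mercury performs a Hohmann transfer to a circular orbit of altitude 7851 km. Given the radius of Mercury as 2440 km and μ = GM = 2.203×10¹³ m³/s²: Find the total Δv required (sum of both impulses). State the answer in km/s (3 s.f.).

r₁ = 2440 + 164.2 = 2604.2 km = 2.6042×10⁶ m.
r₂ = 2440 + 7851 = 10291 km = 1.0291×10⁷ m.
Transfer ellipse a_t = (r₁ + r₂)/2 = 6.448×10⁶ m.
At r₁: circular v_c1 = √(μ/r₁) = 2909 m/s; transfer-periherm v_p = √[μ(2/r₁ − 1/a_t)] = 3675 m/s.
Δv₁ = v_p − v_c1 = 766.0 m/s.
At r₂: circular v_c2 = √(μ/r₂) = 1463 m/s; transfer-apoherm v_a = √[μ(2/r₂ − 1/a_t)] = 929.9 m/s.
Δv₂ = v_c2 − v_a = 533.3 m/s.
Total Δv = Δv₁ + Δv₂ = 1299 m/s = 1.299 km/s.

Δv_total ≈ 1.30 km/s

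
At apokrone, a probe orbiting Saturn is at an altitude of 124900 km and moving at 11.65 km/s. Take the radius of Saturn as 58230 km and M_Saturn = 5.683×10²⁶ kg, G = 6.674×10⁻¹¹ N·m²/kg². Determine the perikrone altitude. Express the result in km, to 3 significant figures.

μ = GM = 6.674×10⁻¹¹ × 5.683×10²⁶ = 3.793×10¹⁶ m³/s².
r_a = 58230 + 124900 = 1.8313×10⁵ km = 1.831×10⁸ m.
Specific energy ε = v²/2 − μ/r = -1.393×10⁸ J/kg, so a = −μ/(2ε) = 1.362×10⁸ m.
The apsides satisfy r_p + r_a = 2a, so the perikrone radius is 2a − r_a = 8.925×10⁷ m = 89245 km.
Perikrone altitude = 89245 − 58230 = 31015 km.

perikrone altitude ≈ 31000 km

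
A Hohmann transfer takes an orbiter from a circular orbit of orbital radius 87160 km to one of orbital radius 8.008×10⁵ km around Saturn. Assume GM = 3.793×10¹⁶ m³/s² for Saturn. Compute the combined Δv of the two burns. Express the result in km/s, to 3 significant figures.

Δv_total ≈ 11.0 km/s

r₁ = 87160 km = 8.716×10⁷ m.
r₂ = 8.008×10⁵ km = 8.008×10⁸ m.
Transfer ellipse a_t = (r₁ + r₂)/2 = 4.440×10⁸ m.
At r₁: circular v_c1 = √(μ/r₁) = 20860 m/s; transfer-perikrone v_p = √[μ(2/r₁ − 1/a_t)] = 28020 m/s.
Δv₁ = v_p − v_c1 = 7156 m/s.
At r₂: circular v_c2 = √(μ/r₂) = 6882 m/s; transfer-apokrone v_a = √[μ(2/r₂ − 1/a_t)] = 3049 m/s.
Δv₂ = v_c2 − v_a = 3833 m/s.
Total Δv = Δv₁ + Δv₂ = 10990 m/s = 10.99 km/s.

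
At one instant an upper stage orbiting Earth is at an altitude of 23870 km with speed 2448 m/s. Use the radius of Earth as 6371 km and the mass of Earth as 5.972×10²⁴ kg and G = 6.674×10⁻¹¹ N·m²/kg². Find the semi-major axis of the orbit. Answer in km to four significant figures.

a ≈ 19570 km

μ = GM = 6.674×10⁻¹¹ × 5.972×10²⁴ = 3.986×10¹⁴ m³/s².
r = 6371 + 23870 = 30241 km = 3.024×10⁷ m.
Vis-viva rearranged: 1/a = 2/r − v²/μ = 6.614×10⁻⁸ − 1.504×10⁻⁸ = 5.110×10⁻⁸ m⁻¹.
a = 1.957×10⁷ m = 19570 km.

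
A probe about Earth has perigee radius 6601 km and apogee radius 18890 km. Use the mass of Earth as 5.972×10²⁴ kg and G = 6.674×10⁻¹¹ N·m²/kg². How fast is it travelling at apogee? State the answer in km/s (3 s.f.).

v ≈ 3.31 km/s

μ = GM = 6.674×10⁻¹¹ × 5.972×10²⁴ = 3.986×10¹⁴ m³/s².
Semi-major axis a = (r_p + r_a)/2 = 12746 km = 1.275×10⁷ m.
Vis-viva: v² = μ(2/r − 1/a) = 3.986×10¹⁴ × (1.059×10⁻⁷ − 7.846×10⁻⁸) = 1.093×10⁷ m²/s².
v = 3306 m/s = 3.306 km/s.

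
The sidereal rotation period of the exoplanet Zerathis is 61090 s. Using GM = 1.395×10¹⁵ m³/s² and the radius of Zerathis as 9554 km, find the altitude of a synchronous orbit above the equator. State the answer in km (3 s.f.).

A synchronous orbit has period T, so by Kepler's third law a = (μT²/4π²)^(1/3).
μT²/4π² = 1.395×10¹⁵ × (6.109×10⁴)² / 39.48 = 1.319×10²³ m³.
a = 5.090×10⁷ m = 50900 km.
Altitude h = a − R = 50900 − 9554 = 41346 km.

h_sync ≈ 41300 km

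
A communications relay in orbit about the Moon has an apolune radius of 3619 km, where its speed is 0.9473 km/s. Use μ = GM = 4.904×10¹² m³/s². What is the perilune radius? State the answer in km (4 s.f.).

r_a = 3.619×10⁶ m.
Specific energy ε = v²/2 − μ/r = -9.064×10⁵ J/kg, so a = −μ/(2ε) = 2.705×10⁶ m.
The apsides satisfy r_p + r_a = 2a, so the perilune radius is 2a − r_a = 1.792×10⁶ m = 1791.5 km.

perilune radius ≈ 1792 km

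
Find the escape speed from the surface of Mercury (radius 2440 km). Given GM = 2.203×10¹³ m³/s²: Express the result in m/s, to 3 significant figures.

r = R = 2.440×10⁶ m.
Escape speed v_esc = √(2μ/r) = √(2 × 2.203×10¹³ / 2.440×10⁶) = √(1.806×10⁷) = 4249 m/s.

v_esc ≈ 4250 m/s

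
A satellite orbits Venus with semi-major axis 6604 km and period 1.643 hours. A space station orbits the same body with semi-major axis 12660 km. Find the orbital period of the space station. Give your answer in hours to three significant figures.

T₂ ≈ 4.36 hours

Kepler's third law: T² ∝ a³, so T₂ = T₁ (a₂/a₁)^(3/2).
a₂/a₁ = 1.917, (a₂/a₁)^(3/2) = 2.654.
T₂ = 1.643 × 2.654 = 4.361 hours.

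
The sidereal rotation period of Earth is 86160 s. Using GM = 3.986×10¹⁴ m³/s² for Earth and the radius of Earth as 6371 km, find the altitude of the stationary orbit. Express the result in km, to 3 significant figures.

A synchronous orbit has period T, so by Kepler's third law a = (μT²/4π²)^(1/3).
μT²/4π² = 3.986×10¹⁴ × (8.616×10⁴)² / 39.48 = 7.495×10²² m³.
a = 4.216×10⁷ m = 42163 km.
Altitude h = a − R = 42163 − 6371 = 35792 km.

h_sync ≈ 35800 km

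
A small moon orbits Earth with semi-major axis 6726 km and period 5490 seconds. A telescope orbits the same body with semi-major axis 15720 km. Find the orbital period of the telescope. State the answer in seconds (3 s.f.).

T₂ ≈ 19600 seconds

Kepler's third law: T² ∝ a³, so T₂ = T₁ (a₂/a₁)^(3/2).
a₂/a₁ = 2.337, (a₂/a₁)^(3/2) = 3.573.
T₂ = 5490 × 3.573 = 19620 seconds.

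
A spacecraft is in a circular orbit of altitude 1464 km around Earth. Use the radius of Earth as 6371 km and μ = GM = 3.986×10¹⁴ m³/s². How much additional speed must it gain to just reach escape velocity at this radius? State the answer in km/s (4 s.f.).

Δv ≈ 2.954 km/s

r = 6371 + 1464 = 7835.0 km = 7.8350×10⁶ m.
Circular speed v_c = √(μ/r) = 7133 m/s.
Escape speed v_esc = √(2μ/r) = √2 × v_c = 10090 m/s.
Δv = v_esc − v_c = 2954 m/s = 2.954 km/s.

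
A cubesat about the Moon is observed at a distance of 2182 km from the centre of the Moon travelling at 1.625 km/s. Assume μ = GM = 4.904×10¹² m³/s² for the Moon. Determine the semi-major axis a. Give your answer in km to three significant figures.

r = 2.182×10⁶ m.
Vis-viva rearranged: 1/a = 2/r − v²/μ = 9.166×10⁻⁷ − 5.385×10⁻⁷ = 3.781×10⁻⁷ m⁻¹.
a = 2.645×10⁶ m = 2644.6 km.

a ≈ 2640 km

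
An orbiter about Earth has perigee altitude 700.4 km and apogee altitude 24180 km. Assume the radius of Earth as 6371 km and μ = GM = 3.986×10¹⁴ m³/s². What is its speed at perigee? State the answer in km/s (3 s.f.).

r_p = 6371 + 700.4 = 7071.4 km = 7.0714×10⁶ m.
r_a = 6371 + 24180 = 30551 km = 3.0551×10⁷ m.
Semi-major axis a = (r_p + r_a)/2 = 18811 km = 1.881×10⁷ m.
Vis-viva: v² = μ(2/r − 1/a) = 3.986×10¹⁴ × (2.828×10⁻⁷ − 5.316×10⁻⁸) = 9.155×10⁷ m²/s².
v = 9568 m/s = 9.568 km/s.

v ≈ 9.57 km/s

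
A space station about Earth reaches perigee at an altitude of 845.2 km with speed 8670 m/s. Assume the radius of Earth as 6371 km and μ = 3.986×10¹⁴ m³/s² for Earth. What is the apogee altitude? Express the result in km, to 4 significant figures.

apogee altitude ≈ 8993 km

r_p = 6371 + 845.2 = 7216.2 km = 7.216×10⁶ m.
Specific energy ε = v²/2 − μ/r = -1.765×10⁷ J/kg, so a = −μ/(2ε) = 1.129×10⁷ m.
The apsides satisfy r_p + r_a = 2a, so the apogee radius is 2a − r_p = 1.536×10⁷ m = 15364 km.
Apogee altitude = 15364 − 6371 = 8993.3 km.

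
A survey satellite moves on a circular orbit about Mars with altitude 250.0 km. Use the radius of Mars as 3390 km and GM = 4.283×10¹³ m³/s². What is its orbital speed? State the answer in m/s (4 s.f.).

r = 3390 + 250.0 = 3640.0 km = 3.6400×10⁶ m.
For a circular orbit v = √(μ/r) = √(4.283×10¹³ / 3.640×10⁶) = √(1.177×10⁷) = 3430 m/s.

v ≈ 3430 m/s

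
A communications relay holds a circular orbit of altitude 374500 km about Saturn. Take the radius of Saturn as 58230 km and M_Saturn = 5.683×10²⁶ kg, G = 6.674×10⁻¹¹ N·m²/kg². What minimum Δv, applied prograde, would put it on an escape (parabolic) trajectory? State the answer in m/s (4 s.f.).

μ = GM = 6.674×10⁻¹¹ × 5.683×10²⁶ = 3.793×10¹⁶ m³/s².
r = 58230 + 374500 = 432730 km = 4.3273×10⁸ m.
Circular speed v_c = √(μ/r) = 9362 m/s.
Escape speed v_esc = √(2μ/r) = √2 × v_c = 13240 m/s.
Δv = v_esc − v_c = 3878 m/s.

Δv ≈ 3878 m/s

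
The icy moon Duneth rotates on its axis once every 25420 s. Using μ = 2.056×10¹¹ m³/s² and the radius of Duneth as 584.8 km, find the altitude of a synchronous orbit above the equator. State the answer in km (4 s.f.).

h_sync ≈ 913.8 km

A synchronous orbit has period T, so by Kepler's third law a = (μT²/4π²)^(1/3).
μT²/4π² = 2.056×10¹¹ × (2.542×10⁴)² / 39.48 = 3.365×10¹⁸ m³.
a = 1.499×10⁶ m = 1498.6 km.
Altitude h = a − R = 1498.6 − 584.8 = 913.75 km.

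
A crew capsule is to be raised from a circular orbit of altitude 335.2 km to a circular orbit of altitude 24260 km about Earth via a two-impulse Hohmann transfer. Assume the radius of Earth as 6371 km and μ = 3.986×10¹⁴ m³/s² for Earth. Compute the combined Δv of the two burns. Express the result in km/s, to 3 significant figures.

Δv_total ≈ 3.61 km/s

r₁ = 6371 + 335.2 = 6706.2 km = 6.7062×10⁶ m.
r₂ = 6371 + 24260 = 30631 km = 3.0631×10⁷ m.
Transfer ellipse a_t = (r₁ + r₂)/2 = 1.867×10⁷ m.
At r₁: circular v_c1 = √(μ/r₁) = 7710 m/s; transfer-perigee v_p = √[μ(2/r₁ − 1/a_t)] = 9875 m/s.
Δv₁ = v_p − v_c1 = 2166 m/s.
At r₂: circular v_c2 = √(μ/r₂) = 3607 m/s; transfer-apogee v_a = √[μ(2/r₂ − 1/a_t)] = 2162 m/s.
Δv₂ = v_c2 − v_a = 1445 m/s.
Total Δv = Δv₁ + Δv₂ = 3611 m/s = 3.611 km/s.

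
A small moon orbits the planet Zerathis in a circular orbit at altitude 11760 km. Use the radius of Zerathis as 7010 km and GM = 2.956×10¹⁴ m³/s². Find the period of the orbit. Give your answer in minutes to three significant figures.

r = 7010 + 11760 = 18770 km = 1.8770×10⁷ m.
Kepler's third law: T = 2π√(r³/μ) = 2π√((1.877×10⁷)³ / 2.956×10¹⁴).
r³/μ = 2.237×10⁷ s², so T = 2π × 4.730×10³ = 2.972×10⁴ s.
Converting: 2.972×10⁴ s ÷ 60.00 = 495.3 minutes.

T ≈ 495 minutes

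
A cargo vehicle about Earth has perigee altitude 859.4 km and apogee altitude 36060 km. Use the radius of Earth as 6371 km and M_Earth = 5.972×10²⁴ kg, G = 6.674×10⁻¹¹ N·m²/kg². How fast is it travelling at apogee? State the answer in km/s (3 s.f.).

v ≈ 1.65 km/s

μ = GM = 6.674×10⁻¹¹ × 5.972×10²⁴ = 3.986×10¹⁴ m³/s².
r_p = 6371 + 859.4 = 7230.4 km = 7.2304×10⁶ m.
r_a = 6371 + 36060 = 42431 km = 4.2431×10⁷ m.
Semi-major axis a = (r_p + r_a)/2 = 24831 km = 2.483×10⁷ m.
Vis-viva: v² = μ(2/r − 1/a) = 3.986×10¹⁴ × (4.714×10⁻⁸ − 4.027×10⁻⁸) = 2.735×10⁶ m²/s².
v = 1654 m/s = 1.654 km/s.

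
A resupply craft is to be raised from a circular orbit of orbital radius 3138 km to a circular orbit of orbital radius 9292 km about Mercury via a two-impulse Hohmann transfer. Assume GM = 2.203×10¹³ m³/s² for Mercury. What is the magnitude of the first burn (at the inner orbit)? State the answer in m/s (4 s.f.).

Δv ≈ 590.2 m/s

r₁ = 3138 km = 3.138×10⁶ m.
r₂ = 9292 km = 9.292×10⁶ m.
Transfer ellipse a_t = (r₁ + r₂)/2 = 6.215×10⁶ m.
At r₁: circular v_c1 = √(μ/r₁) = 2650 m/s; transfer-periherm v_p = √[μ(2/r₁ − 1/a_t)] = 3240 m/s.
Δv₁ = v_p − v_c1 = 590.2 m/s.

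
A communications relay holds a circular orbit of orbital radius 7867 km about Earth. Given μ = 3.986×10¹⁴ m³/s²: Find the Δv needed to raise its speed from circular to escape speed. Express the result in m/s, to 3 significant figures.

r = 7867 km = 7.867×10⁶ m.
Circular speed v_c = √(μ/r) = 7118 m/s.
Escape speed v_esc = √(2μ/r) = √2 × v_c = 10070 m/s.
Δv = v_esc − v_c = 2948 m/s.

Δv ≈ 2950 m/s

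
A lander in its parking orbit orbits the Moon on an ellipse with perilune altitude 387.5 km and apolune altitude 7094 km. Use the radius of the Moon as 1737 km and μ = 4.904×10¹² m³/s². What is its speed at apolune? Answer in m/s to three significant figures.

v ≈ 464 m/s

r_p = 1737 + 387.5 = 2124.5 km = 2.1245×10⁶ m.
r_a = 1737 + 7094 = 8831.0 km = 8.8310×10⁶ m.
Semi-major axis a = (r_p + r_a)/2 = 5477.8 km = 5.478×10⁶ m.
Vis-viva: v² = μ(2/r − 1/a) = 4.904×10¹² × (2.265×10⁻⁷ − 1.826×10⁻⁷) = 2.154×10⁵ m²/s².
v = 464.1 m/s.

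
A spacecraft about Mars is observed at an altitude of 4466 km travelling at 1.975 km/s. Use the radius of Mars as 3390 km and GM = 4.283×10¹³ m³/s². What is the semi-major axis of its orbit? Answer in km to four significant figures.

r = 3390 + 4466 = 7856.0 km = 7.856×10⁶ m.
Specific orbital energy ε = v²/2 − μ/r = (1975)²/2 − 4.283×10¹³/7.856×10⁶ = -3.502×10⁶ J/kg.
Since ε = −μ/(2a), a = −μ/(2ε) = 6.116×10⁶ m = 6115.8 km.

a ≈ 6116 km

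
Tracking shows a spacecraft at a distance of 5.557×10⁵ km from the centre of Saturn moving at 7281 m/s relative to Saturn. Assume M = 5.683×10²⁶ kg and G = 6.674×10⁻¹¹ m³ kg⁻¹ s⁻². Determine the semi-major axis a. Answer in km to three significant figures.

μ = GM = 6.674×10⁻¹¹ × 5.683×10²⁶ = 3.793×10¹⁶ m³/s².
r = 5.557×10⁸ m.
Specific orbital energy ε = v²/2 − μ/r = (7281)²/2 − 3.793×10¹⁶/5.557×10⁸ = -4.175×10⁷ J/kg.
Since ε = −μ/(2a), a = −μ/(2ε) = 4.543×10⁸ m = 4.5427×10⁵ km.

a ≈ 4.54×10⁵ km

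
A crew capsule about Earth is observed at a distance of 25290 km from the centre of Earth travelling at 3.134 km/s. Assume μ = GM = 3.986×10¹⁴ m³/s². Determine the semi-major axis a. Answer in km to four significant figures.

r = 2.529×10⁷ m.
Vis-viva rearranged: 1/a = 2/r − v²/μ = 7.908×10⁻⁸ − 2.464×10⁻⁸ = 5.444×10⁻⁸ m⁻¹.
a = 1.837×10⁷ m = 18368 km.

a ≈ 18370 km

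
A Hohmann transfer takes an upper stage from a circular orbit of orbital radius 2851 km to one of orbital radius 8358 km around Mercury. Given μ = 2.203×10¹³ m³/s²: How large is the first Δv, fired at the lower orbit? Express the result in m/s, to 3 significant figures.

Δv ≈ 615 m/s

r₁ = 2851 km = 2.851×10⁶ m.
r₂ = 8358 km = 8.358×10⁶ m.
Transfer ellipse a_t = (r₁ + r₂)/2 = 5.604×10⁶ m.
At r₁: circular v_c1 = √(μ/r₁) = 2780 m/s; transfer-periherm v_p = √[μ(2/r₁ − 1/a_t)] = 3395 m/s.
Δv₁ = v_p − v_c1 = 614.9 m/s.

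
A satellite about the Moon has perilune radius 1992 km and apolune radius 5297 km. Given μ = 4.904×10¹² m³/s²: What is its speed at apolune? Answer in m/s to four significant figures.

v ≈ 711.4 m/s

Semi-major axis a = (r_p + r_a)/2 = 3644.5 km = 3.644×10⁶ m.
Vis-viva: v² = μ(2/r − 1/a) = 4.904×10¹² × (3.776×10⁻⁷ − 2.744×10⁻⁷) = 5.060×10⁵ m²/s².
v = 711.4 m/s.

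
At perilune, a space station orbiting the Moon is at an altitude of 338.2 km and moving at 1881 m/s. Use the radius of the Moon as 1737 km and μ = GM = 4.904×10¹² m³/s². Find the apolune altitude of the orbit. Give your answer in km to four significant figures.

apolune altitude ≈ 4443 km

r_p = 1737 + 338.2 = 2075.2 km = 2.075×10⁶ m.
Specific energy ε = v²/2 − μ/r = -5.941×10⁵ J/kg, so a = −μ/(2ε) = 4.127×10⁶ m.
The apsides satisfy r_p + r_a = 2a, so the apolune radius is 2a − r_p = 6.180×10⁶ m = 6179.8 km.
Apolune altitude = 6179.8 − 1737 = 4442.8 km.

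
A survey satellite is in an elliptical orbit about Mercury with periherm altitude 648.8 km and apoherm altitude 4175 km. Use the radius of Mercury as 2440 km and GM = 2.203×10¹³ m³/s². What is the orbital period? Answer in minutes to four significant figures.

T ≈ 238.4 minutes

r_p = 2440 + 648.8 = 3088.8 km = 3.0888×10⁶ m.
r_a = 2440 + 4175 = 6615.0 km = 6.6150×10⁶ m.
Semi-major axis a = (r_p + r_a)/2 = (3088.8 + 6615.0)/2 = 4851.9 km = 4.852×10⁶ m.
By Kepler's third law T = 2π√(a³/μ) = 2π × 2.277×10³ = 1.431×10⁴ s.
= 238.4 minutes.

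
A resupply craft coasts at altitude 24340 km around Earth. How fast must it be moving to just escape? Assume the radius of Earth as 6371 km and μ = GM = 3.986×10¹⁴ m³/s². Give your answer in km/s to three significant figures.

v_esc ≈ 5.09 km/s

r = 6371 + 24340 = 30711 km = 3.0711×10⁷ m.
Escape speed v_esc = √(2μ/r) = √(2 × 3.986×10¹⁴ / 3.071×10⁷) = √(2.596×10⁷) = 5095 m/s.
= 5.095 km/s.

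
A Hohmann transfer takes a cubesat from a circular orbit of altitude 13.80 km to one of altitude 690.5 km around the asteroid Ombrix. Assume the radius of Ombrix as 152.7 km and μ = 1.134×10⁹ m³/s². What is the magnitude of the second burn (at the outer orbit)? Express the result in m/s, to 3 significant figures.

Δv ≈ 15.6 m/s

r₁ = 152.7 + 13.80 = 166.50 km = 1.6650×10⁵ m.
r₂ = 152.7 + 690.5 = 843.20 km = 8.4320×10⁵ m.
Transfer ellipse a_t = (r₁ + r₂)/2 = 5.048×10⁵ m.
At r₁: circular v_c1 = √(μ/r₁) = 82.53 m/s; transfer-periapsis v_p = √[μ(2/r₁ − 1/a_t)] = 106.7 m/s.
At r₂: circular v_c2 = √(μ/r₂) = 36.67 m/s; transfer-apoapsis v_a = √[μ(2/r₂ − 1/a_t)] = 21.06 m/s.
Δv₂ = v_c2 − v_a = 15.61 m/s.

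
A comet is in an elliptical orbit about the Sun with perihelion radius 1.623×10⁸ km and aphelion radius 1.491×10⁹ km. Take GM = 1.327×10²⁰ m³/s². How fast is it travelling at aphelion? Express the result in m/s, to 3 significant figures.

Semi-major axis a = (r_p + r_a)/2 = 8.2665×10⁸ km = 8.266×10¹¹ m.
Vis-viva: v² = μ(2/r − 1/a) = 1.327×10²⁰ × (1.341×10⁻¹² − 1.210×10⁻¹²) = 1.747×10⁷ m²/s².
v = 4180 m/s.

v ≈ 4180 m/s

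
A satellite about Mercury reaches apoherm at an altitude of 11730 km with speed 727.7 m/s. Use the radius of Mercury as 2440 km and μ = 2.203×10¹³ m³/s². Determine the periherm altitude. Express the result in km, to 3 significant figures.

periherm altitude ≈ 469 km

r_a = 2440 + 11730 = 14170 km = 1.417×10⁷ m.
Specific energy ε = v²/2 − μ/r = -1.290×10⁶ J/kg, so a = −μ/(2ε) = 8.539×10⁶ m.
The apsides satisfy r_p + r_a = 2a, so the periherm radius is 2a − r_a = 2.909×10⁶ m = 2908.6 km.
Periherm altitude = 2908.6 − 2440 = 468.59 km.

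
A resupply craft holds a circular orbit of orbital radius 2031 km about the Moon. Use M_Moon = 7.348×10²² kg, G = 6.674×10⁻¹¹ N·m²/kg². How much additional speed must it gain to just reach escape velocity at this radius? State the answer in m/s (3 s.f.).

Δv ≈ 644 m/s

μ = GM = 6.674×10⁻¹¹ × 7.348×10²² = 4.904×10¹² m³/s².
r = 2031 km = 2.031×10⁶ m.
Circular speed v_c = √(μ/r) = 1554 m/s.
Escape speed v_esc = √(2μ/r) = √2 × v_c = 2198 m/s.
Δv = v_esc − v_c = 643.6 m/s.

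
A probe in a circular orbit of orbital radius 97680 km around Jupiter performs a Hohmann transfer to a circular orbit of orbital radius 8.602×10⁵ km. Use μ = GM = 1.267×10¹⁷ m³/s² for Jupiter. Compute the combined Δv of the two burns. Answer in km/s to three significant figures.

Δv_total ≈ 18.9 km/s

r₁ = 97680 km = 9.768×10⁷ m.
r₂ = 8.602×10⁵ km = 8.602×10⁸ m.
Transfer ellipse a_t = (r₁ + r₂)/2 = 4.789×10⁸ m.
At r₁: circular v_c1 = √(μ/r₁) = 36020 m/s; transfer-perijove v_p = √[μ(2/r₁ − 1/a_t)] = 48270 m/s.
Δv₁ = v_p − v_c1 = 12250 m/s.
At r₂: circular v_c2 = √(μ/r₂) = 12140 m/s; transfer-apojove v_a = √[μ(2/r₂ − 1/a_t)] = 5481 m/s.
Δv₂ = v_c2 − v_a = 6655 m/s.
Total Δv = Δv₁ + Δv₂ = 18910 m/s = 18.91 km/s.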